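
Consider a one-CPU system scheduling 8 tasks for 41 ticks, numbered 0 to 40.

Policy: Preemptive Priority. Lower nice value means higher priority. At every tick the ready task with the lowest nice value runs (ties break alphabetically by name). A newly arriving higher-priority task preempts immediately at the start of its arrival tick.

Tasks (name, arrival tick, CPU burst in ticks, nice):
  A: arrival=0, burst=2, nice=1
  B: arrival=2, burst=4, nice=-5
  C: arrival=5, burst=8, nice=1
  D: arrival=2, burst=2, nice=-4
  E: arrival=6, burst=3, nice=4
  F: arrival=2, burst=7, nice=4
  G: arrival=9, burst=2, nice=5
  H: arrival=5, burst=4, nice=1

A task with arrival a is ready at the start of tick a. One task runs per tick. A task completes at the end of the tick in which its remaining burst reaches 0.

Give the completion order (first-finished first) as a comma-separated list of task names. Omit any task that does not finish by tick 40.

completion order = A, B, D, C, H, E, F, G

t=0: ready={A} → run A
t=1: ready={A} → run A
t=2: ready={B,D,F} → run B
t=3: ready={B,D,F} → run B
t=4: ready={B,D,F} → run B
t=5: ready={B,C,D,F,H} → run B
t=6: ready={C,D,E,F,H} → run D
t=7: ready={C,D,E,F,H} → run D
t=8: ready={C,E,F,H} → run C
t=9: ready={C,E,F,G,H} → run C
t=10: ready={C,E,F,G,H} → run C
t=11: ready={C,E,F,G,H} → run C
t=12: ready={C,E,F,G,H} → run C
t=13: ready={C,E,F,G,H} → run C
t=14: ready={C,E,F,G,H} → run C
t=15: ready={C,E,F,G,H} → run C
t=16: ready={E,F,G,H} → run H
t=17: ready={E,F,G,H} → run H
t=18: ready={E,F,G,H} → run H
t=19: ready={E,F,G,H} → run H
t=20: ready={E,F,G} → run E
t=21: ready={E,F,G} → run E
t=22: ready={E,F,G} → run E
t=23: ready={F,G} → run F
t=24: ready={F,G} → run F
t=25: ready={F,G} → run F
t=26: ready={F,G} → run F
t=27: ready={F,G} → run F
t=28: ready={F,G} → run F
t=29: ready={F,G} → run F
t=30: ready={G} → run G
t=31: ready={G} → run G
t=32: (idle)
t=33: (idle)
t=34: (idle)
t=35: (idle)
t=36: (idle)
t=37: (idle)
t=38: (idle)
t=39: (idle)
t=40: (idle)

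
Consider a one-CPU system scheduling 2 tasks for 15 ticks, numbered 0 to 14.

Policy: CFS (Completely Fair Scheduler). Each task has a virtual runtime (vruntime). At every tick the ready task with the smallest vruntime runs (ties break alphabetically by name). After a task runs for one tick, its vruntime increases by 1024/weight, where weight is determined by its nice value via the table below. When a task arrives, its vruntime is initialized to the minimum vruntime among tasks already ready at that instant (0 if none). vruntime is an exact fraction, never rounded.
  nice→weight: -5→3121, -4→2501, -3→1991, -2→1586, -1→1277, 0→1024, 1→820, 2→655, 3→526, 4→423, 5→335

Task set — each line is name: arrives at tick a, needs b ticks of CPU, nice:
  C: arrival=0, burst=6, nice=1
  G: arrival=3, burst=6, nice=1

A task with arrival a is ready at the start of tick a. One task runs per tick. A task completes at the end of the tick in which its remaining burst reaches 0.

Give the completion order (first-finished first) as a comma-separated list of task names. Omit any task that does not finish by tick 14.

t=0: vr[C=0] → run C
t=1: vr[C=256/205] → run C
t=2: vr[C=512/205] → run C
t=3: vr[C=768/205 G=768/205] → run C
t=4: vr[C=1024/205 G=768/205] → run G
t=5: vr[C=1024/205 G=1024/205] → run C
t=6: vr[C=256/41 G=1024/205] → run G
t=7: vr[C=256/41 G=256/41] → run C
t=8: vr[G=256/41] → run G
t=9: vr[G=1536/205] → run G
t=10: vr[G=1792/205] → run G
t=11: vr[G=2048/205] → run G
t=12: (idle)
t=13: (idle)
t=14: (idle)

completion order = C, G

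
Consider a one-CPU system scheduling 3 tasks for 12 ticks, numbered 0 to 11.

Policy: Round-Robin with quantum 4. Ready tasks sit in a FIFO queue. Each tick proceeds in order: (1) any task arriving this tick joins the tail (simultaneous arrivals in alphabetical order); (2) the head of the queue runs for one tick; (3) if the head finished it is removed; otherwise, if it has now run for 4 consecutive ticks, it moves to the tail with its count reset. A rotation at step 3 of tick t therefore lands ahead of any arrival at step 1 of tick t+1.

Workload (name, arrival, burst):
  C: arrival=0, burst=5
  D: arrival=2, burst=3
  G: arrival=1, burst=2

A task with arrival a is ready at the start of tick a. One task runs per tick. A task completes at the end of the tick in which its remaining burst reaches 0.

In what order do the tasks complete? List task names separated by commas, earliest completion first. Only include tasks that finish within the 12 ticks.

completion order = G, D, C

t=0: queue=[C] q_used=0 → run C
t=1: queue=[C,G] q_used=1 → run C
t=2: queue=[C,G,D] q_used=2 → run C
t=3: queue=[C,G,D] q_used=3 → run C
t=4: queue=[G,D,C] q_used=0 → run G
t=5: queue=[G,D,C] q_used=1 → run G
t=6: queue=[D,C] q_used=0 → run D
t=7: queue=[D,C] q_used=1 → run D
t=8: queue=[D,C] q_used=2 → run D
t=9: queue=[C] q_used=0 → run C
t=10: (idle)
t=11: (idle)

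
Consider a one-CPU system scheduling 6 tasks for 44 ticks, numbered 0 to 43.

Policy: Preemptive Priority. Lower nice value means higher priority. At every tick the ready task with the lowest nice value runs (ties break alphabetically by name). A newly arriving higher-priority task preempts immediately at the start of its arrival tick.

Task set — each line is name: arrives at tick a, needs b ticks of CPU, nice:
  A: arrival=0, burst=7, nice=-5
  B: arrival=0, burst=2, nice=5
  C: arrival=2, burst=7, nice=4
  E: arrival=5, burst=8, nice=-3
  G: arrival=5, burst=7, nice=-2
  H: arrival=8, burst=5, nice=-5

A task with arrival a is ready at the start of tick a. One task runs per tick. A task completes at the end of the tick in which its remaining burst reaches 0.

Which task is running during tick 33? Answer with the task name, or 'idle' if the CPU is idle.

t=0: ready={A,B} → run A
t=1: ready={A,B} → run A
t=2: ready={A,B,C} → run A
t=3: ready={A,B,C} → run A
t=4: ready={A,B,C} → run A
t=5: ready={A,B,C,E,G} → run A
t=6: ready={A,B,C,E,G} → run A
t=7: ready={B,C,E,G} → run E
t=8: ready={B,C,E,G,H} → run H
t=9: ready={B,C,E,G,H} → run H
t=10: ready={B,C,E,G,H} → run H
t=11: ready={B,C,E,G,H} → run H
t=12: ready={B,C,E,G,H} → run H
t=13: ready={B,C,E,G} → run E
t=14: ready={B,C,E,G} → run E
t=15: ready={B,C,E,G} → run E
t=16: ready={B,C,E,G} → run E
t=17: ready={B,C,E,G} → run E
t=18: ready={B,C,E,G} → run E
t=19: ready={B,C,E,G} → run E
t=20: ready={B,C,G} → run G
t=21: ready={B,C,G} → run G
t=22: ready={B,C,G} → run G
t=23: ready={B,C,G} → run G
t=24: ready={B,C,G} → run G
t=25: ready={B,C,G} → run G
t=26: ready={B,C,G} → run G
t=27: ready={B,C} → run C
t=28: ready={B,C} → run C
t=29: ready={B,C} → run C
t=30: ready={B,C} → run C
t=31: ready={B,C} → run C
t=32: ready={B,C} → run C
t=33: ready={B,C} → run C
t=34: ready={B} → run B
t=35: ready={B} → run B
t=36: (idle)
t=37: (idle)
t=38: (idle)
t=39: (idle)
t=40: (idle)
t=41: (idle)
t=42: (idle)
t=43: (idle)

running at tick 33 = C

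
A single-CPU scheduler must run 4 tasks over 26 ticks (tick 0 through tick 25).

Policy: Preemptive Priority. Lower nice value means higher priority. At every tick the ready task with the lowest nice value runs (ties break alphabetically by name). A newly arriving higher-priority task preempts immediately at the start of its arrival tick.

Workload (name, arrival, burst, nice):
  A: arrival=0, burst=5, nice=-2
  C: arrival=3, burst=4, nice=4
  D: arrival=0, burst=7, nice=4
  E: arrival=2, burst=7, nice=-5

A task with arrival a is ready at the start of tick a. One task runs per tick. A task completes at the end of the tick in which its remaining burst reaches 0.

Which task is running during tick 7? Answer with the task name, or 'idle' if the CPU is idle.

t=0: ready={A,D} → run A
t=1: ready={A,D} → run A
t=2: ready={A,D,E} → run E
t=3: ready={A,C,D,E} → run E
t=4: ready={A,C,D,E} → run E
t=5: ready={A,C,D,E} → run E
t=6: ready={A,C,D,E} → run E
t=7: ready={A,C,D,E} → run E
t=8: ready={A,C,D,E} → run E
t=9: ready={A,C,D} → run A
t=10: ready={A,C,D} → run A
t=11: ready={A,C,D} → run A
t=12: ready={C,D} → run C
t=13: ready={C,D} → run C
t=14: ready={C,D} → run C
t=15: ready={C,D} → run C
t=16: ready={D} → run D
t=17: ready={D} → run D
t=18: ready={D} → run D
t=19: ready={D} → run D
t=20: ready={D} → run D
t=21: ready={D} → run D
t=22: ready={D} → run D
t=23: (idle)
t=24: (idle)
t=25: (idle)

running at tick 7 = E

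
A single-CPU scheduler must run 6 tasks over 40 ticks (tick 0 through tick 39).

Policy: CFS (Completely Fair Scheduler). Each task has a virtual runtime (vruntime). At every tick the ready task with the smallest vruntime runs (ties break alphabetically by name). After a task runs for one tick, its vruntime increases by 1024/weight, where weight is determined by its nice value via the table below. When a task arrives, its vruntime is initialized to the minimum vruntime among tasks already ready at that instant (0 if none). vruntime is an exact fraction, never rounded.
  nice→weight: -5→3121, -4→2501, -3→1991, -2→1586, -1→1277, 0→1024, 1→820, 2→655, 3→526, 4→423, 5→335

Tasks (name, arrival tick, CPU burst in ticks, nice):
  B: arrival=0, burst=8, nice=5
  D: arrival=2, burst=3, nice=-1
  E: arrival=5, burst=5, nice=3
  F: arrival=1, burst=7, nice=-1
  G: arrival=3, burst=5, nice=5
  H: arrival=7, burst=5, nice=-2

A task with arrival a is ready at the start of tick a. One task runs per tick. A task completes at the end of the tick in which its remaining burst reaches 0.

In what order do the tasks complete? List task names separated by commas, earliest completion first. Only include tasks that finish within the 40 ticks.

t=0: vr[B=0] → run B
t=1: vr[B=1024/335 F=1024/335] → run B
t=2: vr[B=2048/335 D=1024/335 F=1024/335] → run D
t=3: vr[B=2048/335 D=1650688/427795 F=1024/335 G=1024/335] → run F
t=4: vr[B=2048/335 D=1650688/427795 F=1650688/427795 G=1024/335] → run G
t=5: vr[B=2048/335 D=1650688/427795 E=1650688/427795 F=1650688/427795 G=2048/335] → run D
t=6: vr[B=2048/335 D=1993728/427795 E=1650688/427795 F=1650688/427795 G=2048/335] → run E
t=7: vr[B=2048/335 D=1993728/427795 E=653161984/112510085 F=1650688/427795 G=2048/335 H=1650688/427795] → run F
t=8: vr[B=2048/335 D=1993728/427795 E=653161984/112510085 F=1993728/427795 G=2048/335 H=1650688/427795] → run H
t=9: vr[B=2048/335 D=1993728/427795 E=653161984/112510085 F=1993728/427795 G=2048/335 H=1528026624/339241435] → run H
t=10: vr[B=2048/335 D=1993728/427795 E=653161984/112510085 F=1993728/427795 G=2048/335 H=1747057664/339241435] → run D
t=11: vr[B=2048/335 E=653161984/112510085 F=1993728/427795 G=2048/335 H=1747057664/339241435] → run F
t=12: vr[B=2048/335 E=653161984/112510085 F=2336768/427795 G=2048/335 H=1747057664/339241435] → run H
t=13: vr[B=2048/335 E=653161984/112510085 F=2336768/427795 G=2048/335 H=1966088704/339241435] → run F
t=14: vr[B=2048/335 E=653161984/112510085 F=2679808/427795 G=2048/335 H=1966088704/339241435] → run H
t=15: vr[B=2048/335 E=653161984/112510085 F=2679808/427795 G=2048/335 H=2185119744/339241435] → run E
t=16: vr[B=2048/335 E=872193024/112510085 F=2679808/427795 G=2048/335 H=2185119744/339241435] → run B
t=17: vr[B=3072/335 E=872193024/112510085 F=2679808/427795 G=2048/335 H=2185119744/339241435] → run G
t=18: vr[B=3072/335 E=872193024/112510085 F=2679808/427795 G=3072/335 H=2185119744/339241435] → run F
t=19: vr[B=3072/335 E=872193024/112510085 F=3022848/427795 G=3072/335 H=2185119744/339241435] → run H
t=20: vr[B=3072/335 E=872193024/112510085 F=3022848/427795 G=3072/335] → run F
t=21: vr[B=3072/335 E=872193024/112510085 F=3365888/427795 G=3072/335] → run E
t=22: vr[B=3072/335 E=1091224064/112510085 F=3365888/427795 G=3072/335] → run F
t=23: vr[B=3072/335 E=1091224064/112510085 G=3072/335] → run B
t=24: vr[B=4096/335 E=1091224064/112510085 G=3072/335] → run G
t=25: vr[B=4096/335 E=1091224064/112510085 G=4096/335] → run E
t=26: vr[B=4096/335 E=1310255104/112510085 G=4096/335] → run E
t=27: vr[B=4096/335 G=4096/335] → run B
t=28: vr[B=1024/67 G=4096/335] → run G
t=29: vr[B=1024/67 G=1024/67] → run B
t=30: vr[B=6144/335 G=1024/67] → run G
t=31: vr[B=6144/335] → run B
t=32: vr[B=7168/335] → run B
t=33: (idle)
t=34: (idle)
t=35: (idle)
t=36: (idle)
t=37: (idle)
t=38: (idle)
t=39: (idle)

completion order = D, H, F, E, G, B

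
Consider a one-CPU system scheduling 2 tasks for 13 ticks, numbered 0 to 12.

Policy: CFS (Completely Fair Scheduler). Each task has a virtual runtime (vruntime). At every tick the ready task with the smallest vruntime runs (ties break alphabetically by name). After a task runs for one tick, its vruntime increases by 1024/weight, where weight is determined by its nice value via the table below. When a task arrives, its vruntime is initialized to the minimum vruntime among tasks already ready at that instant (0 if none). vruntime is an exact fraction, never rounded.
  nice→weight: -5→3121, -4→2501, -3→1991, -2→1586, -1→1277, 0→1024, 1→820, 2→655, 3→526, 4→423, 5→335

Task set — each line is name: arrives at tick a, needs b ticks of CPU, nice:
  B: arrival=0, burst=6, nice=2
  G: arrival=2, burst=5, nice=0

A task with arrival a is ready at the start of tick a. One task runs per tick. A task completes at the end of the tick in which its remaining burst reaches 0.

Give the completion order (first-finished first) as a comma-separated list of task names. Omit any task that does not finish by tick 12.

completion order = G, B

t=0: vr[B=0] → run B
t=1: vr[B=1024/655] → run B
t=2: vr[B=2048/655 G=2048/655] → run B
t=3: vr[B=3072/655 G=2048/655] → run G
t=4: vr[B=3072/655 G=2703/655] → run G
t=5: vr[B=3072/655 G=3358/655] → run B
t=6: vr[B=4096/655 G=3358/655] → run G
t=7: vr[B=4096/655 G=4013/655] → run G
t=8: vr[B=4096/655 G=4668/655] → run B
t=9: vr[B=1024/131 G=4668/655] → run G
t=10: vr[B=1024/131] → run B
t=11: (idle)
t=12: (idle)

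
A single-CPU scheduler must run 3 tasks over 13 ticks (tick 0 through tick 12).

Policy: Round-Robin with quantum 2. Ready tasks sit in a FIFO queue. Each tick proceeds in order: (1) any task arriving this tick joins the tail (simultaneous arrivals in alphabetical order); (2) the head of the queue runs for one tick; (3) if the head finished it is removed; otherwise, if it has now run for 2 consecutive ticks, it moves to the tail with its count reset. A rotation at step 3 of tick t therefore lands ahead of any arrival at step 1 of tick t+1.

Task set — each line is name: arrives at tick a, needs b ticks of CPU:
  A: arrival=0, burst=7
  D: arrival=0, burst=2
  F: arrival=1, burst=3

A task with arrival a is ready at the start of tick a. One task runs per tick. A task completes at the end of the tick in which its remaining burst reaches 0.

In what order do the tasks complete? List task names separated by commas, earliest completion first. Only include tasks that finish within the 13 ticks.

t=0: queue=[A,D] q_used=0 → run A
t=1: queue=[A,D,F] q_used=1 → run A
t=2: queue=[D,F,A] q_used=0 → run D
t=3: queue=[D,F,A] q_used=1 → run D
t=4: queue=[F,A] q_used=0 → run F
t=5: queue=[F,A] q_used=1 → run F
t=6: queue=[A,F] q_used=0 → run A
t=7: queue=[A,F] q_used=1 → run A
t=8: queue=[F,A] q_used=0 → run F
t=9: queue=[A] q_used=0 → run A
t=10: queue=[A] q_used=1 → run A
t=11: queue=[A] q_used=0 → run A
t=12: (idle)

completion order = D, F, A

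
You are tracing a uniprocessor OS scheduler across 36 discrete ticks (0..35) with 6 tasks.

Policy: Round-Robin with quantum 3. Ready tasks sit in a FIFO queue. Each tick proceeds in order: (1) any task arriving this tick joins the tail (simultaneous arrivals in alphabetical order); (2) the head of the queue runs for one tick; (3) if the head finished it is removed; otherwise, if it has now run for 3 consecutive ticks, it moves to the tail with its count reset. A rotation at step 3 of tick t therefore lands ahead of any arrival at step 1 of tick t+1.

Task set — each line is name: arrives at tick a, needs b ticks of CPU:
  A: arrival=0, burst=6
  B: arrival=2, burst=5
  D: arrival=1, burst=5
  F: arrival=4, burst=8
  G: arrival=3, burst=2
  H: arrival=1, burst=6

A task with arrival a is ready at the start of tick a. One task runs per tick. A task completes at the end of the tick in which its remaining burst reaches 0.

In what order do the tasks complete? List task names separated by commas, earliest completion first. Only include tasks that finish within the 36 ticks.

completion order = A, G, D, H, B, F

t=0: queue=[A] q_used=0 → run A
t=1: queue=[A,D,H] q_used=1 → run A
t=2: queue=[A,D,H,B] q_used=2 → run A
t=3: queue=[D,H,B,A,G] q_used=0 → run D
t=4: queue=[D,H,B,A,G,F] q_used=1 → run D
t=5: queue=[D,H,B,A,G,F] q_used=2 → run D
t=6: queue=[H,B,A,G,F,D] q_used=0 → run H
t=7: queue=[H,B,A,G,F,D] q_used=1 → run H
t=8: queue=[H,B,A,G,F,D] q_used=2 → run H
t=9: queue=[B,A,G,F,D,H] q_used=0 → run B
t=10: queue=[B,A,G,F,D,H] q_used=1 → run B
t=11: queue=[B,A,G,F,D,H] q_used=2 → run B
t=12: queue=[A,G,F,D,H,B] q_used=0 → run A
t=13: queue=[A,G,F,D,H,B] q_used=1 → run A
t=14: queue=[A,G,F,D,H,B] q_used=2 → run A
t=15: queue=[G,F,D,H,B] q_used=0 → run G
t=16: queue=[G,F,D,H,B] q_used=1 → run G
t=17: queue=[F,D,H,B] q_used=0 → run F
t=18: queue=[F,D,H,B] q_used=1 → run F
t=19: queue=[F,D,H,B] q_used=2 → run F
t=20: queue=[D,H,B,F] q_used=0 → run D
t=21: queue=[D,H,B,F] q_used=1 → run D
t=22: queue=[H,B,F] q_used=0 → run H
t=23: queue=[H,B,F] q_used=1 → run H
t=24: queue=[H,B,F] q_used=2 → run H
t=25: queue=[B,F] q_used=0 → run B
t=26: queue=[B,F] q_used=1 → run B
t=27: queue=[F] q_used=0 → run F
t=28: queue=[F] q_used=1 → run F
t=29: queue=[F] q_used=2 → run F
t=30: queue=[F] q_used=0 → run F
t=31: queue=[F] q_used=1 → run F
t=32: (idle)
t=33: (idle)
t=34: (idle)
t=35: (idle)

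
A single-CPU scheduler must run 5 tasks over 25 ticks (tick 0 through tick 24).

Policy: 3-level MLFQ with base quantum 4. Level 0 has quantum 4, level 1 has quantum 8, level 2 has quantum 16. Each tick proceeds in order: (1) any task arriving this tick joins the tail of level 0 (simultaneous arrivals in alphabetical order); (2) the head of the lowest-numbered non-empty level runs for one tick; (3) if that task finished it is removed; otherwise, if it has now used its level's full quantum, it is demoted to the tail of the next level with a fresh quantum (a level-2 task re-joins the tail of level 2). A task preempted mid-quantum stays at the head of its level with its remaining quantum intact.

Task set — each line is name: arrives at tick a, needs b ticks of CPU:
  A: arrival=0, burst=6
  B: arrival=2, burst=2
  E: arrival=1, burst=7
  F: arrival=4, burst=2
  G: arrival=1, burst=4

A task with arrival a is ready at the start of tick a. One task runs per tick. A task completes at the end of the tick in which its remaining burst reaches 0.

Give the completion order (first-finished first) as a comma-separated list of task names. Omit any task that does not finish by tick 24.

t=0: L0/L1/L2 = A/-/- → run A
t=1: L0/L1/L2 = AEG/-/- → run A
t=2: L0/L1/L2 = AEGB/-/- → run A
t=3: L0/L1/L2 = AEGB/-/- → run A
t=4: L0/L1/L2 = EGBF/A/- → run E
t=5: L0/L1/L2 = EGBF/A/- → run E
t=6: L0/L1/L2 = EGBF/A/- → run E
t=7: L0/L1/L2 = EGBF/A/- → run E
t=8: L0/L1/L2 = GBF/AE/- → run G
t=9: L0/L1/L2 = GBF/AE/- → run G
t=10: L0/L1/L2 = GBF/AE/- → run G
t=11: L0/L1/L2 = GBF/AE/- → run G
t=12: L0/L1/L2 = BF/AE/- → run B
t=13: L0/L1/L2 = BF/AE/- → run B
t=14: L0/L1/L2 = F/AE/- → run F
t=15: L0/L1/L2 = F/AE/- → run F
t=16: L0/L1/L2 = -/AE/- → run A
t=17: L0/L1/L2 = -/AE/- → run A
t=18: L0/L1/L2 = -/E/- → run E
t=19: L0/L1/L2 = -/E/- → run E
t=20: L0/L1/L2 = -/E/- → run E
t=21: (idle)
t=22: (idle)
t=23: (idle)
t=24: (idle)

completion order = G, B, F, A, E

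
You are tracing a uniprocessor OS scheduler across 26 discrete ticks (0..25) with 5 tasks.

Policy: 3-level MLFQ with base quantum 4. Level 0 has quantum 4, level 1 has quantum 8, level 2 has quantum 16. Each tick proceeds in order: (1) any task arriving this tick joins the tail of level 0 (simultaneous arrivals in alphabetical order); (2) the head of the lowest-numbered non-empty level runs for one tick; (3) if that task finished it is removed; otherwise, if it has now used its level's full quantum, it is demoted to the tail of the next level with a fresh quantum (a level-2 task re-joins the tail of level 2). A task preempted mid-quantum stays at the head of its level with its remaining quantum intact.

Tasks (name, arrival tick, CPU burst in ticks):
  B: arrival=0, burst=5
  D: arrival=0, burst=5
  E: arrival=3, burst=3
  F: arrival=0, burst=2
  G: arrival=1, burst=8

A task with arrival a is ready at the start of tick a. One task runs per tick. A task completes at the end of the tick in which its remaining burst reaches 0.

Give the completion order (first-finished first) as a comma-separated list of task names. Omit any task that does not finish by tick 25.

completion order = F, E, B, D, G

t=0: L0/L1/L2 = BDF/-/- → run B
t=1: L0/L1/L2 = BDFG/-/- → run B
t=2: L0/L1/L2 = BDFG/-/- → run B
t=3: L0/L1/L2 = BDFGE/-/- → run B
t=4: L0/L1/L2 = DFGE/B/- → run D
t=5: L0/L1/L2 = DFGE/B/- → run D
t=6: L0/L1/L2 = DFGE/B/- → run D
t=7: L0/L1/L2 = DFGE/B/- → run D
t=8: L0/L1/L2 = FGE/BD/- → run F
t=9: L0/L1/L2 = FGE/BD/- → run F
t=10: L0/L1/L2 = GE/BD/- → run G
t=11: L0/L1/L2 = GE/BD/- → run G
t=12: L0/L1/L2 = GE/BD/- → run G
t=13: L0/L1/L2 = GE/BD/- → run G
t=14: L0/L1/L2 = E/BDG/- → run E
t=15: L0/L1/L2 = E/BDG/- → run E
t=16: L0/L1/L2 = E/BDG/- → run E
t=17: L0/L1/L2 = -/BDG/- → run B
t=18: L0/L1/L2 = -/DG/- → run D
t=19: L0/L1/L2 = -/G/- → run G
t=20: L0/L1/L2 = -/G/- → run G
t=21: L0/L1/L2 = -/G/- → run G
t=22: L0/L1/L2 = -/G/- → run G
t=23: (idle)
t=24: (idle)
t=25: (idle)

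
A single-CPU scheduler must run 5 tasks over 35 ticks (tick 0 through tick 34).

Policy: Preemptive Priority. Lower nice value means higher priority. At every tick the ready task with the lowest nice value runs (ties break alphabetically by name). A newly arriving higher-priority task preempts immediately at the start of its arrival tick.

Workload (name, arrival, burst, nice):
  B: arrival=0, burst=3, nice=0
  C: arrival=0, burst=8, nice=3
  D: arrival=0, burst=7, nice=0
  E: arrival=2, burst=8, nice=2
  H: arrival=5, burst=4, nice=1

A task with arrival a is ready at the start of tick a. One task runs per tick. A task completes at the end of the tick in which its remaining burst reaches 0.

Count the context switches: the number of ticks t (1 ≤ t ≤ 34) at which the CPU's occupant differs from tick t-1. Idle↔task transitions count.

context switches = 5

t=0: ready={B,C,D} → run B
t=1: ready={B,C,D} → run B
t=2: ready={B,C,D,E} → run B
t=3: ready={C,D,E} → run D
t=4: ready={C,D,E} → run D
t=5: ready={C,D,E,H} → run D
t=6: ready={C,D,E,H} → run D
t=7: ready={C,D,E,H} → run D
t=8: ready={C,D,E,H} → run D
t=9: ready={C,D,E,H} → run D
t=10: ready={C,E,H} → run H
t=11: ready={C,E,H} → run H
t=12: ready={C,E,H} → run H
t=13: ready={C,E,H} → run H
t=14: ready={C,E} → run E
t=15: ready={C,E} → run E
t=16: ready={C,E} → run E
t=17: ready={C,E} → run E
t=18: ready={C,E} → run E
t=19: ready={C,E} → run E
t=20: ready={C,E} → run E
t=21: ready={C,E} → run E
t=22: ready={C} → run C
t=23: ready={C} → run C
t=24: ready={C} → run C
t=25: ready={C} → run C
t=26: ready={C} → run C
t=27: ready={C} → run C
t=28: ready={C} → run C
t=29: ready={C} → run C
t=30: (idle)
t=31: (idle)
t=32: (idle)
t=33: (idle)
t=34: (idle)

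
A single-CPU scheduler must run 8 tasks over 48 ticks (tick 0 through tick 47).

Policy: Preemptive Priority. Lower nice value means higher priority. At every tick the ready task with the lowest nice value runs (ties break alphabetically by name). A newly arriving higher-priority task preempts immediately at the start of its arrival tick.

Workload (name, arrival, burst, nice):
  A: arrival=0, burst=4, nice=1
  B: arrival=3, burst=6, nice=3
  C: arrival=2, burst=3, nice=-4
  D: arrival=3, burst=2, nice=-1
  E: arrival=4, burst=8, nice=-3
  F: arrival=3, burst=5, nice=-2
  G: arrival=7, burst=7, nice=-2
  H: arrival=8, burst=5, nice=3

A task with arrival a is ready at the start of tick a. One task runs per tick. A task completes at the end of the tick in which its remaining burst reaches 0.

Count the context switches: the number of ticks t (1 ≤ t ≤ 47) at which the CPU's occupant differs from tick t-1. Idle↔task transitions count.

t=0: ready={A} → run A
t=1: ready={A} → run A
t=2: ready={A,C} → run C
t=3: ready={A,B,C,D,F} → run C
t=4: ready={A,B,C,D,E,F} → run C
t=5: ready={A,B,D,E,F} → run E
t=6: ready={A,B,D,E,F} → run E
t=7: ready={A,B,D,E,F,G} → run E
t=8: ready={A,B,D,E,F,G,H} → run E
t=9: ready={A,B,D,E,F,G,H} → run E
t=10: ready={A,B,D,E,F,G,H} → run E
t=11: ready={A,B,D,E,F,G,H} → run E
t=12: ready={A,B,D,E,F,G,H} → run E
t=13: ready={A,B,D,F,G,H} → run F
t=14: ready={A,B,D,F,G,H} → run F
t=15: ready={A,B,D,F,G,H} → run F
t=16: ready={A,B,D,F,G,H} → run F
t=17: ready={A,B,D,F,G,H} → run F
t=18: ready={A,B,D,G,H} → run G
t=19: ready={A,B,D,G,H} → run G
t=20: ready={A,B,D,G,H} → run G
t=21: ready={A,B,D,G,H} → run G
t=22: ready={A,B,D,G,H} → run G
t=23: ready={A,B,D,G,H} → run G
t=24: ready={A,B,D,G,H} → run G
t=25: ready={A,B,D,H} → run D
t=26: ready={A,B,D,H} → run D
t=27: ready={A,B,H} → run A
t=28: ready={A,B,H} → run A
t=29: ready={B,H} → run B
t=30: ready={B,H} → run B
t=31: ready={B,H} → run B
t=32: ready={B,H} → run B
t=33: ready={B,H} → run B
t=34: ready={B,H} → run B
t=35: ready={H} → run H
t=36: ready={H} → run H
t=37: ready={H} → run H
t=38: ready={H} → run H
t=39: ready={H} → run H
t=40: (idle)
t=41: (idle)
t=42: (idle)
t=43: (idle)
t=44: (idle)
t=45: (idle)
t=46: (idle)
t=47: (idle)

context switches = 9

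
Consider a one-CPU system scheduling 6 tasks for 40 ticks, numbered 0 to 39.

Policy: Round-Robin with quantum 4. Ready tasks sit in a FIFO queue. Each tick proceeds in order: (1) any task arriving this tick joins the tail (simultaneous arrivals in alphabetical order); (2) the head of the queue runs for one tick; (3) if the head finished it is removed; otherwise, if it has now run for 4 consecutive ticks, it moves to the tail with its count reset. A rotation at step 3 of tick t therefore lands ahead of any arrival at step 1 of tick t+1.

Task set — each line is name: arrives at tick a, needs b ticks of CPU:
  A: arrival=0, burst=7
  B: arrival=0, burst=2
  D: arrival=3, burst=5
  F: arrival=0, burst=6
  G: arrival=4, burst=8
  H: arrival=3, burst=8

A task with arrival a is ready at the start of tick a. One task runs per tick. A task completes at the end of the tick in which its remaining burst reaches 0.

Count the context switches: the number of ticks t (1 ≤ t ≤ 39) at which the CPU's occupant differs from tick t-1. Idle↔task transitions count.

context switches = 11

t=0: queue=[A,B,F] q_used=0 → run A
t=1: queue=[A,B,F] q_used=1 → run A
t=2: queue=[A,B,F] q_used=2 → run A
t=3: queue=[A,B,F,D,H] q_used=3 → run A
t=4: queue=[B,F,D,H,A,G] q_used=0 → run B
t=5: queue=[B,F,D,H,A,G] q_used=1 → run B
t=6: queue=[F,D,H,A,G] q_used=0 → run F
t=7: queue=[F,D,H,A,G] q_used=1 → run F
t=8: queue=[F,D,H,A,G] q_used=2 → run F
t=9: queue=[F,D,H,A,G] q_used=3 → run F
t=10: queue=[D,H,A,G,F] q_used=0 → run D
t=11: queue=[D,H,A,G,F] q_used=1 → run D
t=12: queue=[D,H,A,G,F] q_used=2 → run D
t=13: queue=[D,H,A,G,F] q_used=3 → run D
t=14: queue=[H,A,G,F,D] q_used=0 → run H
t=15: queue=[H,A,G,F,D] q_used=1 → run H
t=16: queue=[H,A,G,F,D] q_used=2 → run H
t=17: queue=[H,A,G,F,D] q_used=3 → run H
t=18: queue=[A,G,F,D,H] q_used=0 → run A
t=19: queue=[A,G,F,D,H] q_used=1 → run A
t=20: queue=[A,G,F,D,H] q_used=2 → run A
t=21: queue=[G,F,D,H] q_used=0 → run G
t=22: queue=[G,F,D,H] q_used=1 → run G
t=23: queue=[G,F,D,H] q_used=2 → run G
t=24: queue=[G,F,D,H] q_used=3 → run G
t=25: queue=[F,D,H,G] q_used=0 → run F
t=26: queue=[F,D,H,G] q_used=1 → run F
t=27: queue=[D,H,G] q_used=0 → run D
t=28: queue=[H,G] q_used=0 → run H
t=29: queue=[H,G] q_used=1 → run H
t=30: queue=[H,G] q_used=2 → run H
t=31: queue=[H,G] q_used=3 → run H
t=32: queue=[G] q_used=0 → run G
t=33: queue=[G] q_used=1 → run G
t=34: queue=[G] q_used=2 → run G
t=35: queue=[G] q_used=3 → run G
t=36: (idle)
t=37: (idle)
t=38: (idle)
t=39: (idle)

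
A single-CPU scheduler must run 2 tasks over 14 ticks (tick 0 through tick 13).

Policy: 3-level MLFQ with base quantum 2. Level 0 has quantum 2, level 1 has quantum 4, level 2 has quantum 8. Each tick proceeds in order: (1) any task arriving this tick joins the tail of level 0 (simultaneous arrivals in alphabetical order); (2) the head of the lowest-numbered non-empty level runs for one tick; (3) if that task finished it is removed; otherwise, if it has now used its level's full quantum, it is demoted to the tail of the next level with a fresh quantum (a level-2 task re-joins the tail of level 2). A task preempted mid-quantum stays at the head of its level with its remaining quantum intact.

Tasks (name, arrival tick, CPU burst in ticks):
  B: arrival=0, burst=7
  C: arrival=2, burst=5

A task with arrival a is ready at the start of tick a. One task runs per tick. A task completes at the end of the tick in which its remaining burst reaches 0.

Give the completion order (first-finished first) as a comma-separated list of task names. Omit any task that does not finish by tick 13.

completion order = C, B

t=0: L0/L1/L2 = B/-/- → run B
t=1: L0/L1/L2 = B/-/- → run B
t=2: L0/L1/L2 = C/B/- → run C
t=3: L0/L1/L2 = C/B/- → run C
t=4: L0/L1/L2 = -/BC/- → run B
t=5: L0/L1/L2 = -/BC/- → run B
t=6: L0/L1/L2 = -/BC/- → run B
t=7: L0/L1/L2 = -/BC/- → run B
t=8: L0/L1/L2 = -/C/B → run C
t=9: L0/L1/L2 = -/C/B → run C
t=10: L0/L1/L2 = -/C/B → run C
t=11: L0/L1/L2 = -/-/B → run B
t=12: (idle)
t=13: (idle)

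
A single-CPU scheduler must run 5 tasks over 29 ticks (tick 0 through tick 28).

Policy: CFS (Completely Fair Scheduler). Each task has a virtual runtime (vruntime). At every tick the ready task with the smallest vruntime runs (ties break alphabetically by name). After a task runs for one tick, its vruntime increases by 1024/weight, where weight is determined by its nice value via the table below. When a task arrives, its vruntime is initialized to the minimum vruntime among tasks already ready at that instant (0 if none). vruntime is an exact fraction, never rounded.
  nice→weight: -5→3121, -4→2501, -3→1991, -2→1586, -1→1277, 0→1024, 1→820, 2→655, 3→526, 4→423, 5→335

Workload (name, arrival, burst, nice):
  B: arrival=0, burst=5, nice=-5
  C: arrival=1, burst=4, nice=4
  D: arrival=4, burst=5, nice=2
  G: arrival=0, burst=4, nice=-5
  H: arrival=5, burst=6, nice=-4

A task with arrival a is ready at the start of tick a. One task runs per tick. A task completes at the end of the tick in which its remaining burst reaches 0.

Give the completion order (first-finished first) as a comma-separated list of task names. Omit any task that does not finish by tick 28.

t=0: vr[B=0 G=0] → run B
t=1: vr[B=1024/3121 C=0 G=0] → run C
t=2: vr[B=1024/3121 C=1024/423 G=0] → run G
t=3: vr[B=1024/3121 C=1024/423 G=1024/3121] → run B
t=4: vr[B=2048/3121 C=1024/423 D=1024/3121 G=1024/3121] → run D
t=5: vr[B=2048/3121 C=1024/423 D=3866624/2044255 G=1024/3121 H=1024/3121] → run G
t=6: vr[B=2048/3121 C=1024/423 D=3866624/2044255 G=2048/3121 H=1024/3121] → run H
t=7: vr[B=2048/3121 C=1024/423 D=3866624/2044255 G=2048/3121 H=5756928/7805621] → run B
t=8: vr[B=3072/3121 C=1024/423 D=3866624/2044255 G=2048/3121 H=5756928/7805621] → run G
t=9: vr[B=3072/3121 C=1024/423 D=3866624/2044255 G=3072/3121 H=5756928/7805621] → run H
t=10: vr[B=3072/3121 C=1024/423 D=3866624/2044255 G=3072/3121 H=8952832/7805621] → run B
t=11: vr[B=4096/3121 C=1024/423 D=3866624/2044255 G=3072/3121 H=8952832/7805621] → run G
t=12: vr[B=4096/3121 C=1024/423 D=3866624/2044255 H=8952832/7805621] → run H
t=13: vr[B=4096/3121 C=1024/423 D=3866624/2044255 H=12148736/7805621] → run B
t=14: vr[C=1024/423 D=3866624/2044255 H=12148736/7805621] → run H
t=15: vr[C=1024/423 D=3866624/2044255 H=15344640/7805621] → run D
t=16: vr[C=1024/423 D=7062528/2044255 H=15344640/7805621] → run H
t=17: vr[C=1024/423 D=7062528/2044255 H=18540544/7805621] → run H
t=18: vr[C=1024/423 D=7062528/2044255] → run C
t=19: vr[C=2048/423 D=7062528/2044255] → run D
t=20: vr[C=2048/423 D=10258432/2044255] → run C
t=21: vr[C=1024/141 D=10258432/2044255] → run D
t=22: vr[C=1024/141 D=13454336/2044255] → run D
t=23: vr[C=1024/141] → run C
t=24: (idle)
t=25: (idle)
t=26: (idle)
t=27: (idle)
t=28: (idle)

completion order = G, B, H, D, C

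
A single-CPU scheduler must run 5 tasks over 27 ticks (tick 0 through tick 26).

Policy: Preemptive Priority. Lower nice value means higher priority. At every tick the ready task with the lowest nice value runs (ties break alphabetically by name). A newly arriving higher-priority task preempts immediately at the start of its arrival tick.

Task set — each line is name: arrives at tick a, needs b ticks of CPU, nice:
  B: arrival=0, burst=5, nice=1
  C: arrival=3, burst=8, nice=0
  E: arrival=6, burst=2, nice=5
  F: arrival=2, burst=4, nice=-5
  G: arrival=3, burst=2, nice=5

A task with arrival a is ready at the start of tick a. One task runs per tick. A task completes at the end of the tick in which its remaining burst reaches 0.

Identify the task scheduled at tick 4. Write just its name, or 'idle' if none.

t=0: ready={B} → run B
t=1: ready={B} → run B
t=2: ready={B,F} → run F
t=3: ready={B,C,F,G} → run F
t=4: ready={B,C,F,G} → run F
t=5: ready={B,C,F,G} → run F
t=6: ready={B,C,E,G} → run C
t=7: ready={B,C,E,G} → run C
t=8: ready={B,C,E,G} → run C
t=9: ready={B,C,E,G} → run C
t=10: ready={B,C,E,G} → run C
t=11: ready={B,C,E,G} → run C
t=12: ready={B,C,E,G} → run C
t=13: ready={B,C,E,G} → run C
t=14: ready={B,E,G} → run B
t=15: ready={B,E,G} → run B
t=16: ready={B,E,G} → run B
t=17: ready={E,G} → run E
t=18: ready={E,G} → run E
t=19: ready={G} → run G
t=20: ready={G} → run G
t=21: (idle)
t=22: (idle)
t=23: (idle)
t=24: (idle)
t=25: (idle)
t=26: (idle)

running at tick 4 = F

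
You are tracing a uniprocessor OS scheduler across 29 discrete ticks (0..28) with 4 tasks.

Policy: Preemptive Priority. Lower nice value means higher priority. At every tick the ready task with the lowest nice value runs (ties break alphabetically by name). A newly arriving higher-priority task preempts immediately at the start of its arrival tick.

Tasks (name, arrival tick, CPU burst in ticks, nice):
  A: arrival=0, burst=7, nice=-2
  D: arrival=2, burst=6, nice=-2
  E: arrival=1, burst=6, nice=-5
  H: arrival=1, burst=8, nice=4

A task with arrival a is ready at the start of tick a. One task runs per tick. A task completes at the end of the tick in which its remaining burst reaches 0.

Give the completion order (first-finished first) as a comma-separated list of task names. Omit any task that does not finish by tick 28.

t=0: ready={A} → run A
t=1: ready={A,E,H} → run E
t=2: ready={A,D,E,H} → run E
t=3: ready={A,D,E,H} → run E
t=4: ready={A,D,E,H} → run E
t=5: ready={A,D,E,H} → run E
t=6: ready={A,D,E,H} → run E
t=7: ready={A,D,H} → run A
t=8: ready={A,D,H} → run A
t=9: ready={A,D,H} → run A
t=10: ready={A,D,H} → run A
t=11: ready={A,D,H} → run A
t=12: ready={A,D,H} → run A
t=13: ready={D,H} → run D
t=14: ready={D,H} → run D
t=15: ready={D,H} → run D
t=16: ready={D,H} → run D
t=17: ready={D,H} → run D
t=18: ready={D,H} → run D
t=19: ready={H} → run H
t=20: ready={H} → run H
t=21: ready={H} → run H
t=22: ready={H} → run H
t=23: ready={H} → run H
t=24: ready={H} → run H
t=25: ready={H} → run H
t=26: ready={H} → run H
t=27: (idle)
t=28: (idle)

completion order = E, A, D, H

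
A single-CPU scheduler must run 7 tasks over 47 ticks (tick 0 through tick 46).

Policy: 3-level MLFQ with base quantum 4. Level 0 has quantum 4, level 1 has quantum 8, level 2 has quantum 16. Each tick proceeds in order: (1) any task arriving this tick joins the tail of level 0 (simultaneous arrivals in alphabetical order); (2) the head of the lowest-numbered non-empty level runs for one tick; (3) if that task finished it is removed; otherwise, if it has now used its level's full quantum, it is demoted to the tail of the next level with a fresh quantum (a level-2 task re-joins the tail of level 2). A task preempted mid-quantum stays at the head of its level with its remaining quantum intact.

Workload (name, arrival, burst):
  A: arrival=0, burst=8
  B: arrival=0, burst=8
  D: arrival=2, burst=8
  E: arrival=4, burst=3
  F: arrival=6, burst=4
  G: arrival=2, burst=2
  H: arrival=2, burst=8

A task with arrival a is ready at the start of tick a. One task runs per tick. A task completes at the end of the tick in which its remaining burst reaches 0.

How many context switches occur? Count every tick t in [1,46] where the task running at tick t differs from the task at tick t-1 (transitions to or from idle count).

context switches = 11

t=0: L0/L1/L2 = AB/-/- → run A
t=1: L0/L1/L2 = AB/-/- → run A
t=2: L0/L1/L2 = ABDGH/-/- → run A
t=3: L0/L1/L2 = ABDGH/-/- → run A
t=4: L0/L1/L2 = BDGHE/A/- → run B
t=5: L0/L1/L2 = BDGHE/A/- → run B
t=6: L0/L1/L2 = BDGHEF/A/- → run B
t=7: L0/L1/L2 = BDGHEF/A/- → run B
t=8: L0/L1/L2 = DGHEF/AB/- → run D
t=9: L0/L1/L2 = DGHEF/AB/- → run D
t=10: L0/L1/L2 = DGHEF/AB/- → run D
t=11: L0/L1/L2 = DGHEF/AB/- → run D
t=12: L0/L1/L2 = GHEF/ABD/- → run G
t=13: L0/L1/L2 = GHEF/ABD/- → run G
t=14: L0/L1/L2 = HEF/ABD/- → run H
t=15: L0/L1/L2 = HEF/ABD/- → run H
t=16: L0/L1/L2 = HEF/ABD/- → run H
t=17: L0/L1/L2 = HEF/ABD/- → run H
t=18: L0/L1/L2 = EF/ABDH/- → run E
t=19: L0/L1/L2 = EF/ABDH/- → run E
t=20: L0/L1/L2 = EF/ABDH/- → run E
t=21: L0/L1/L2 = F/ABDH/- → run F
t=22: L0/L1/L2 = F/ABDH/- → run F
t=23: L0/L1/L2 = F/ABDH/- → run F
t=24: L0/L1/L2 = F/ABDH/- → run F
t=25: L0/L1/L2 = -/ABDH/- → run A
t=26: L0/L1/L2 = -/ABDH/- → run A
t=27: L0/L1/L2 = -/ABDH/- → run A
t=28: L0/L1/L2 = -/ABDH/- → run A
t=29: L0/L1/L2 = -/BDH/- → run B
t=30: L0/L1/L2 = -/BDH/- → run B
t=31: L0/L1/L2 = -/BDH/- → run B
t=32: L0/L1/L2 = -/BDH/- → run B
t=33: L0/L1/L2 = -/DH/- → run D
t=34: L0/L1/L2 = -/DH/- → run D
t=35: L0/L1/L2 = -/DH/- → run D
t=36: L0/L1/L2 = -/DH/- → run D
t=37: L0/L1/L2 = -/H/- → run H
t=38: L0/L1/L2 = -/H/- → run H
t=39: L0/L1/L2 = -/H/- → run H
t=40: L0/L1/L2 = -/H/- → run H
t=41: (idle)
t=42: (idle)
t=43: (idle)
t=44: (idle)
t=45: (idle)
t=46: (idle)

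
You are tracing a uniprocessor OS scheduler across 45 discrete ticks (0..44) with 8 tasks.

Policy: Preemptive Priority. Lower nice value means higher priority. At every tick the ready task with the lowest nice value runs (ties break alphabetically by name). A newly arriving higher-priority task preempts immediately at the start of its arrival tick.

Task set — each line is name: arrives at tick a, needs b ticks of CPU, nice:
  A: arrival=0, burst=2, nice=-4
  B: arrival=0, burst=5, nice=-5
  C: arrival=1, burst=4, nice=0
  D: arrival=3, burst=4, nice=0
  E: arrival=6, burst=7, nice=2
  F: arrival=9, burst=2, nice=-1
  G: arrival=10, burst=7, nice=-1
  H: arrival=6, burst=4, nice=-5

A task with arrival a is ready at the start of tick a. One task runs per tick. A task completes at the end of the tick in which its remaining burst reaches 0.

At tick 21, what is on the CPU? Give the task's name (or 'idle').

t=0: ready={A,B} → run B
t=1: ready={A,B,C} → run B
t=2: ready={A,B,C} → run B
t=3: ready={A,B,C,D} → run B
t=4: ready={A,B,C,D} → run B
t=5: ready={A,C,D} → run A
t=6: ready={A,C,D,E,H} → run H
t=7: ready={A,C,D,E,H} → run H
t=8: ready={A,C,D,E,H} → run H
t=9: ready={A,C,D,E,F,H} → run H
t=10: ready={A,C,D,E,F,G} → run A
t=11: ready={C,D,E,F,G} → run F
t=12: ready={C,D,E,F,G} → run F
t=13: ready={C,D,E,G} → run G
t=14: ready={C,D,E,G} → run G
t=15: ready={C,D,E,G} → run G
t=16: ready={C,D,E,G} → run G
t=17: ready={C,D,E,G} → run G
t=18: ready={C,D,E,G} → run G
t=19: ready={C,D,E,G} → run G
t=20: ready={C,D,E} → run C
t=21: ready={C,D,E} → run C
t=22: ready={C,D,E} → run C
t=23: ready={C,D,E} → run C
t=24: ready={D,E} → run D
t=25: ready={D,E} → run D
t=26: ready={D,E} → run D
t=27: ready={D,E} → run D
t=28: ready={E} → run E
t=29: ready={E} → run E
t=30: ready={E} → run E
t=31: ready={E} → run E
t=32: ready={E} → run E
t=33: ready={E} → run E
t=34: ready={E} → run E
t=35: (idle)
t=36: (idle)
t=37: (idle)
t=38: (idle)
t=39: (idle)
t=40: (idle)
t=41: (idle)
t=42: (idle)
t=43: (idle)
t=44: (idle)

running at tick 21 = C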